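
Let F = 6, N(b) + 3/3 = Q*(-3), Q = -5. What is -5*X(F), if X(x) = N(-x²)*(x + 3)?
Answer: -630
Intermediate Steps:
N(b) = 14 (N(b) = -1 - 5*(-3) = -1 + 15 = 14)
X(x) = 42 + 14*x (X(x) = 14*(x + 3) = 14*(3 + x) = 42 + 14*x)
-5*X(F) = -5*(42 + 14*6) = -5*(42 + 84) = -5*126 = -630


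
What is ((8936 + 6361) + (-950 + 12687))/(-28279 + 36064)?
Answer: 27034/7785 ≈ 3.4726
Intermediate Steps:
((8936 + 6361) + (-950 + 12687))/(-28279 + 36064) = (15297 + 11737)/7785 = 27034*(1/7785) = 27034/7785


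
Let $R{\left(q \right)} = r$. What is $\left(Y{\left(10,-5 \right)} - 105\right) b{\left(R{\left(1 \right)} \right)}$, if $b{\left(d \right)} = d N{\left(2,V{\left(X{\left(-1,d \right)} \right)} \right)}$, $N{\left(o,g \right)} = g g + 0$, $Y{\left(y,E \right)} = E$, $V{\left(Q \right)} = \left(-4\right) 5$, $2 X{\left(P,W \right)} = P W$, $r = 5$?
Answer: $-220000$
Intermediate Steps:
$R{\left(q \right)} = 5$
$X{\left(P,W \right)} = \frac{P W}{2}$
$V{\left(Q \right)} = -20$
$N{\left(o,g \right)} = g^{2}$ ($N{\left(o,g \right)} = g^{2} + 0 = g^{2}$)
$b{\left(d \right)} = 400 d$ ($b{\left(d \right)} = d \left(-20\right)^{2} = d 400 = 400 d$)
$\left(Y{\left(10,-5 \right)} - 105\right) b{\left(R{\left(1 \right)} \right)} = \left(-5 - 105\right) 400 \cdot 5 = \left(-110\right) 2000 = -220000$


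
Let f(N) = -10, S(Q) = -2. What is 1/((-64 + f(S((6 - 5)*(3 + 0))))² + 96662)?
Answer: 1/102138 ≈ 9.7907e-6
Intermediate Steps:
1/((-64 + f(S((6 - 5)*(3 + 0))))² + 96662) = 1/((-64 - 10)² + 96662) = 1/((-74)² + 96662) = 1/(5476 + 96662) = 1/102138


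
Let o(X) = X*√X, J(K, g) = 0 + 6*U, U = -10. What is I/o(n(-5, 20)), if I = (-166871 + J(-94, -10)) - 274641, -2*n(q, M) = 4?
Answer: -110393*I*√2 ≈ -1.5612e+5*I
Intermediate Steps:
J(K, g) = -60 (J(K, g) = 0 + 6*(-10) = 0 - 60 = -60)
n(q, M) = -2 (n(q, M) = -½*4 = -2)
I = -441572 (I = (-166871 - 60) - 274641 = -166931 - 274641 = -441572)
o(X) = X^(3/2)
I/o(n(-5, 20)) = -441572*I*√2/4 = -110393*I*√2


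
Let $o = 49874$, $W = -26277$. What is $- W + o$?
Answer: $76151$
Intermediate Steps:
$- W + o = \left(-1\right) \left(-26277\right) + 49874 = 26277 + 49874 = 76151$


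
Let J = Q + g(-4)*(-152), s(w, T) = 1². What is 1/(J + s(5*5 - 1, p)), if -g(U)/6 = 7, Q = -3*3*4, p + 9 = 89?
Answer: 1/6349 ≈ 0.00015751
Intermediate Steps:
p = 80 (p = -9 + 89 = 80)
Q = -36 (Q = -9*4 = -36)
s(w, T) = 1
g(U) = -42 (g(U) = -6*7 = -42)
J = 6348 (J = -36 - 42*(-152) = -36 + 6384 = 6348)
1/(J + s(5*5 - 1, p)) = 1/(6348 + 1) = 1/6349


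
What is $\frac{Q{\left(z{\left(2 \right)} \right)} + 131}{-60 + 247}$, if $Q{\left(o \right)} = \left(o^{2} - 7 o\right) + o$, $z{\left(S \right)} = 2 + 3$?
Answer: $\frac{126}{187} \approx 0.6738$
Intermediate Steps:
$z{\left(S \right)} = 5$
$Q{\left(o \right)} = o^{2} - 6 o$
$\frac{Q{\left(z{\left(2 \right)} \right)} + 131}{-60 + 247} = \frac{5 \left(-6 + 5\right) + 131}{-60 + 247} = \frac{5 \left(-1\right) + 131}{187} = \left(-5 + 131\right) \frac{1}{187} = 126 \cdot \frac{1}{187} = \frac{126}{187}$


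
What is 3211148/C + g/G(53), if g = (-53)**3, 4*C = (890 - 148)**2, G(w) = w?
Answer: -383422421/137641 ≈ -2785.7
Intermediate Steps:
C = 137641 (C = (890 - 148)**2/4 = (1/4)*742**2 = (1/4)*550564 = 137641)
g = -148877
3211148/C + g/G(53) = 3211148/137641 - 148877/53 = 3211148*(1/137641) - 148877*1/53 = 3211148/137641 - 2809 = -383422421/137641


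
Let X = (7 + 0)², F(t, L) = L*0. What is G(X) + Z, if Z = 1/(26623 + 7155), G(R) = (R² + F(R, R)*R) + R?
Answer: 82756101/33778 ≈ 2450.0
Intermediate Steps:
F(t, L) = 0
X = 49 (X = 7² = 49)
G(R) = R + R² (G(R) = (R² + 0*R) + R = (R² + 0) + R = R² + R = R + R²)
Z = 1/33778 ≈ 2.9605e-5
G(X) + Z = 49*(1 + 49) + 1/33778 = 49*50 + 1/33778 = 2450 + 1/33778 = 82756101/33778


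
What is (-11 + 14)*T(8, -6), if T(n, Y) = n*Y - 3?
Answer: -153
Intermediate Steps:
T(n, Y) = -3 + Y*n (T(n, Y) = Y*n - 3 = -3 + Y*n)
(-11 + 14)*T(8, -6) = (-11 + 14)*(-3 - 6*8) = 3*(-3 - 48) = 3*(-51) = -153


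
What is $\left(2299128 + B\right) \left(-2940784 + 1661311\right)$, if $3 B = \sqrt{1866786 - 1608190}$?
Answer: $-2941672199544 - 852982 \sqrt{64649} \approx -2.9419 \cdot 10^{12}$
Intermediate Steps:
$B = \frac{2 \sqrt{64649}}{3}$ ($B = \frac{\sqrt{1866786 - 1608190}}{3} = \frac{\sqrt{258596}}{3} = \frac{2 \sqrt{64649}}{3} \approx 169.51$)
$\left(2299128 + B\right) \left(-2940784 + 1661311\right) = \left(2299128 + \frac{2 \sqrt{64649}}{3}\right) \left(-2940784 + 1661311\right) = \left(2299128 + \frac{2 \sqrt{64649}}{3}\right) \left(-1279473\right) = -2941672199544 - 852982 \sqrt{64649}$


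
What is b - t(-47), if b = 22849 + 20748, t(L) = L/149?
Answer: 6496000/149 ≈ 43597.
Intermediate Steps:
t(L) = L/149 (t(L) = L*(1/149) = L/149)
b = 43597
b - t(-47) = 43597 - (-47)/149 = 43597 - 1*(-47/149) = 43597 + 47/149 = 6496000/149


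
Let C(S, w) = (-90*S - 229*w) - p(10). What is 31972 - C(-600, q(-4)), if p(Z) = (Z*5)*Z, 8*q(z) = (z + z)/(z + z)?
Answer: -171995/8 ≈ -21499.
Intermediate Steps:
q(z) = 1/8 (q(z) = ((z + z)/(z + z))/8 = ((2*z)/((2*z)))/8 = ((2*z)*(1/(2*z)))/8 = (1/8)*1 = 1/8)
p(Z) = 5*Z**2 (p(Z) = (5*Z)*Z = 5*Z**2)
C(S, w) = -500 - 229*w - 90*S (C(S, w) = (-90*S - 229*w) - 5*10**2 = (-229*w - 90*S) - 5*100 = (-229*w - 90*S) - 1*500 = (-229*w - 90*S) - 500 = -500 - 229*w - 90*S)
31972 - C(-600, q(-4)) = 31972 - (-500 - 229*1/8 - 90*(-600)) = 31972 - (-500 - 229/8 + 54000) = 31972 - 1*427771/8 = 31972 - 427771/8 = -171995/8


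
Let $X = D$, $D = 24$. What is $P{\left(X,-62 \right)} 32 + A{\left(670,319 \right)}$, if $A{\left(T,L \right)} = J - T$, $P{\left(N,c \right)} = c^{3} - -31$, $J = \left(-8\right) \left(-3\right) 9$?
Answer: $-7625958$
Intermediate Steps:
$J = 216$ ($J = 24 \cdot 9 = 216$)
$X = 24$
$P{\left(N,c \right)} = 31 + c^{3}$ ($P{\left(N,c \right)} = c^{3} + 31 = 31 + c^{3}$)
$A{\left(T,L \right)} = 216 - T$
$P{\left(X,-62 \right)} 32 + A{\left(670,319 \right)} = \left(31 + \left(-62\right)^{3}\right) 32 + \left(216 - 670\right) = \left(31 - 238328\right) 32 + \left(216 - 670\right) = \left(-238297\right) 32 - 454 = -7625504 - 454 = -7625958$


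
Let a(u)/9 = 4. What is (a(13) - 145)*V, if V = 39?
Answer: -4251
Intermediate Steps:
a(u) = 36 (a(u) = 9*4 = 36)
(a(13) - 145)*V = (36 - 145)*39 = -109*39 = -4251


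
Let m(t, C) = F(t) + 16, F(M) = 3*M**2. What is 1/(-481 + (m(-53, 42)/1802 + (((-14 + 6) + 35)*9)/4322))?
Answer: -1947061/927304208 ≈ -0.0020997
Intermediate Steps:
m(t, C) = 16 + 3*t**2 (m(t, C) = 3*t**2 + 16 = 16 + 3*t**2)
1/(-481 + (m(-53, 42)/1802 + (((-14 + 6) + 35)*9)/4322)) = 1/(-481 + ((16 + 3*(-53)**2)/1802 + (((-14 + 6) + 35)*9)/4322)) = 1/(-481 + ((16 + 3*2809)*(1/1802) + ((-8 + 35)*9)*(1/4322))) = 1/(-481 + ((16 + 8427)*(1/1802) + (27*9)*(1/4322))) = 1/(-481 + (8443*(1/1802) + 243*(1/4322))) = 1/(-481 + (8443/1802 + 243/4322)) = 1/(-481 + 9232133/1947061) = 1/(-927304208/1947061) = -1947061/927304208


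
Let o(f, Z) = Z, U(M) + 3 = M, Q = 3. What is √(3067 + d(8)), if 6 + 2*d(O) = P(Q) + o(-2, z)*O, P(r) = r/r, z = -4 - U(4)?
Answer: √12178/2 ≈ 55.177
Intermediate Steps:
U(M) = -3 + M
z = -5 (z = -4 - (-3 + 4) = -4 - 1*1 = -4 - 1 = -5)
P(r) = 1
d(O) = -5/2 - 5*O/2 (d(O) = -3 + (1 - 5*O)/2 = -3 + (½ - 5*O/2) = -5/2 - 5*O/2)
√(3067 + d(8)) = √(3067 + (-5/2 - 5/2*8)) = √(3067 + (-5/2 - 20)) = √(3067 - 45/2) = √(6089/2) = √12178/2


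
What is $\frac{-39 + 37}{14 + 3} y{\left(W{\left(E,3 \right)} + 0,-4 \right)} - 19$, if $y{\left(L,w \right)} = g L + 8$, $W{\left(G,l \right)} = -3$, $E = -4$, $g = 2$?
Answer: $- \frac{327}{17} \approx -19.235$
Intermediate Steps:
$y{\left(L,w \right)} = 8 + 2 L$ ($y{\left(L,w \right)} = 2 L + 8 = 8 + 2 L$)
$\frac{-39 + 37}{14 + 3} y{\left(W{\left(E,3 \right)} + 0,-4 \right)} - 19 = \frac{-39 + 37}{14 + 3} \left(8 + 2 \left(-3 + 0\right)\right) - 19 = - \frac{2}{17} \left(8 + 2 \left(-3\right)\right) - 19 = \left(-2\right) \frac{1}{17} \left(8 - 6\right) - 19 = \left(- \frac{2}{17}\right) 2 - 19 = - \frac{4}{17} - 19 = - \frac{327}{17}$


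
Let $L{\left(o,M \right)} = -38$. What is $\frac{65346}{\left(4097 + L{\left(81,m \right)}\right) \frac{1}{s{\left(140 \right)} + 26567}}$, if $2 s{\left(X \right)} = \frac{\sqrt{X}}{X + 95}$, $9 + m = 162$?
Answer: $\frac{578682394}{1353} + \frac{21782 \sqrt{35}}{317955} \approx 4.277 \cdot 10^{5}$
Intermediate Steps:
$m = 153$ ($m = -9 + 162 = 153$)
$s{\left(X \right)} = \frac{\sqrt{X}}{2 \left(95 + X\right)}$ ($s{\left(X \right)} = \frac{\frac{1}{X + 95} \sqrt{X}}{2} = \frac{\frac{1}{95 + X} \sqrt{X}}{2} = \frac{\sqrt{X} \frac{1}{95 + X}}{2} = \frac{\sqrt{X}}{2 \left(95 + X\right)}$)
$\frac{65346}{\left(4097 + L{\left(81,m \right)}\right) \frac{1}{s{\left(140 \right)} + 26567}} = \frac{65346}{\left(4097 - 38\right) \frac{1}{\frac{\sqrt{140}}{2 \left(95 + 140\right)} + 26567}} = \frac{65346}{4059 \frac{1}{\frac{2 \sqrt{35}}{2 \cdot 235} + 26567}} = \frac{65346}{4059 \frac{1}{\frac{1}{2} \cdot 2 \sqrt{35} \cdot \frac{1}{235} + 26567}} = \frac{65346}{4059 \frac{1}{\frac{\sqrt{35}}{235} + 26567}} = \frac{65346}{4059 \frac{1}{26567 + \frac{\sqrt{35}}{235}}} = 65346 \left(\frac{26567}{4059} + \frac{\sqrt{35}}{953865}\right) = \frac{578682394}{1353} + \frac{21782 \sqrt{35}}{317955}$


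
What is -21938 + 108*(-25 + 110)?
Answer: -12758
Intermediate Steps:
-21938 + 108*(-25 + 110) = -21938 + 108*85 = -21938 + 9180 = -12758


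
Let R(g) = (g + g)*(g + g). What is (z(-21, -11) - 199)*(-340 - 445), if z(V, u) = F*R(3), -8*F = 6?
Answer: 177410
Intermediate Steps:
F = -3/4 (F = -1/8*6 = -3/4 ≈ -0.75000)
R(g) = 4*g**2 (R(g) = (2*g)*(2*g) = 4*g**2)
z(V, u) = -27 (z(V, u) = -3*3**2 = -3*9 = -3/4*36 = -27)
(z(-21, -11) - 199)*(-340 - 445) = (-27 - 199)*(-340 - 445) = -226*(-785) = 177410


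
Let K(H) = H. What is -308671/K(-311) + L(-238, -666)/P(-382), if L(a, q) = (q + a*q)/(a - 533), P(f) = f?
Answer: 15159914854/15266057 ≈ 993.05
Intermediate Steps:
L(a, q) = (q + a*q)/(-533 + a)
-308671/K(-311) + L(-238, -666)/P(-382) = -308671/(-311) - 666*(1 - 238)/(-533 - 238)/(-382) = -308671*(-1/311) - 666*(-237)/(-771)*(-1/382) = 308671/311 - 666*(-1/771)*(-237)*(-1/382) = 308671/311 - 52614/257*(-1/382) = 308671/311 + 26307/49087 = 15159914854/15266057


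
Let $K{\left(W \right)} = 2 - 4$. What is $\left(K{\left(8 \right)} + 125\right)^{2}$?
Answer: $15129$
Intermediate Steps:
$K{\left(W \right)} = -2$ ($K{\left(W \right)} = 2 - 4 = -2$)
$\left(K{\left(8 \right)} + 125\right)^{2} = \left(-2 + 125\right)^{2} = 123^{2} = 15129$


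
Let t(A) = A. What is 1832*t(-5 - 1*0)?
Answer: -9160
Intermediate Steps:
1832*t(-5 - 1*0) = 1832*(-5 - 1*0) = 1832*(-5 + 0) = 1832*(-5) = -9160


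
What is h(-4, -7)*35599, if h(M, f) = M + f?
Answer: -391589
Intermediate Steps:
h(-4, -7)*35599 = (-4 - 7)*35599 = -11*35599 = -391589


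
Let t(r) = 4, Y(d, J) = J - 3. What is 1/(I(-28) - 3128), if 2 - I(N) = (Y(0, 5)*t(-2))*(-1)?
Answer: -1/3118 ≈ -0.00032072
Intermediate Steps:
Y(d, J) = -3 + J
I(N) = 10 (I(N) = 2 - (-3 + 5)*4*(-1) = 2 - 2*4*(-1) = 2 - 8*(-1) = 2 - 1*(-8) = 2 + 8 = 10)
1/(I(-28) - 3128) = 1/(10 - 3128) = 1/(-3118) = -1/3118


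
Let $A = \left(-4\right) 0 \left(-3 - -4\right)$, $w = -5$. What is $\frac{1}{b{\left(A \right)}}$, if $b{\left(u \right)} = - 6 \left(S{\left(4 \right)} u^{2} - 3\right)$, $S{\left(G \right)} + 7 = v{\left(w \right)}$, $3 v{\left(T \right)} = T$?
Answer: $\frac{1}{18} \approx 0.055556$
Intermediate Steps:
$v{\left(T \right)} = \frac{T}{3}$
$S{\left(G \right)} = - \frac{26}{3}$ ($S{\left(G \right)} = -7 + \frac{1}{3} \left(-5\right) = -7 - \frac{5}{3} = - \frac{26}{3}$)
$A = 0$ ($A = 0 \left(-3 + 4\right) = 0 \cdot 1 = 0$)
$b{\left(u \right)} = 18 + 52 u^{2}$ ($b{\left(u \right)} = - 6 \left(- \frac{26 u^{2}}{3} - 3\right) = - 6 \left(-3 - \frac{26 u^{2}}{3}\right) = 18 + 52 u^{2}$)
$\frac{1}{b{\left(A \right)}} = \frac{1}{18 + 52 \cdot 0^{2}} = \frac{1}{18 + 52 \cdot 0} = \frac{1}{18 + 0} = \frac{1}{18}$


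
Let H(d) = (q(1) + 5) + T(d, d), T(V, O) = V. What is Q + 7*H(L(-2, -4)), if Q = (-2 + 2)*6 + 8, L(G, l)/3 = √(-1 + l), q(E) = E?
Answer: 50 + 21*I*√5 ≈ 50.0 + 46.957*I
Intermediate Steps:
L(G, l) = 3*√(-1 + l)
Q = 8 (Q = 0*6 + 8 = 0 + 8 = 8)
H(d) = 6 + d (H(d) = (1 + 5) + d = 6 + d)
Q + 7*H(L(-2, -4)) = 8 + 7*(6 + 3*√(-1 - 4)) = 8 + 7*(6 + 3*√(-5)) = 8 + 7*(6 + 3*(I*√5)) = 8 + 7*(6 + 3*I*√5) = 8 + (42 + 21*I*√5) = 50 + 21*I*√5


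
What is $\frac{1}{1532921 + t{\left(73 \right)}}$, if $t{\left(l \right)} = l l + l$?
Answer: $\frac{1}{1538323} \approx 6.5006 \cdot 10^{-7}$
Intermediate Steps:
$t{\left(l \right)} = l + l^{2}$ ($t{\left(l \right)} = l^{2} + l = l + l^{2}$)
$\frac{1}{1532921 + t{\left(73 \right)}} = \frac{1}{1532921 + 73 \left(1 + 73\right)} = \frac{1}{1532921 + 73 \cdot 74} = \frac{1}{1532921 + 5402} = \frac{1}{1538323}$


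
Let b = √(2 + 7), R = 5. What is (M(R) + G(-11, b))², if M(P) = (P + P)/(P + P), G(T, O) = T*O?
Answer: 1024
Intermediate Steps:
b = 3 (b = √9 = 3)
G(T, O) = O*T
M(P) = 1 (M(P) = (2*P)/((2*P)) = (2*P)*(1/(2*P)) = 1)
(M(R) + G(-11, b))² = (1 + 3*(-11))² = (1 - 33)² = (-32)² = 1024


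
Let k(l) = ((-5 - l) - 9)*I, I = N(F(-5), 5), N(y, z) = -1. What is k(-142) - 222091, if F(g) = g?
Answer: -222219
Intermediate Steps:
I = -1
k(l) = 14 + l (k(l) = ((-5 - l) - 9)*(-1) = (-14 - l)*(-1) = 14 + l)
k(-142) - 222091 = (14 - 142) - 222091 = -128 - 222091 = -222219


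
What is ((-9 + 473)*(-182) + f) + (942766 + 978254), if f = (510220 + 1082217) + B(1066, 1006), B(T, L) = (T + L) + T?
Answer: 3432147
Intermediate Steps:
B(T, L) = L + 2*T (B(T, L) = (L + T) + T = L + 2*T)
f = 1595575 (f = (510220 + 1082217) + (1006 + 2*1066) = 1592437 + (1006 + 2132) = 1592437 + 3138 = 1595575)
((-9 + 473)*(-182) + f) + (942766 + 978254) = ((-9 + 473)*(-182) + 1595575) + (942766 + 978254) = (464*(-182) + 1595575) + 1921020 = (-84448 + 1595575) + 1921020 = 1511127 + 1921020 = 3432147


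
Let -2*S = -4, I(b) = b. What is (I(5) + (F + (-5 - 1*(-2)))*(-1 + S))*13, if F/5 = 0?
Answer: 26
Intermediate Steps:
S = 2 (S = -1/2*(-4) = 2)
F = 0 (F = 5*0 = 0)
(I(5) + (F + (-5 - 1*(-2)))*(-1 + S))*13 = (5 + (0 + (-5 - 1*(-2)))*(-1 + 2))*13 = (5 + (0 + (-5 + 2))*1)*13 = (5 + (0 - 3)*1)*13 = (5 - 3*1)*13 = (5 - 3)*13 = 2*13 = 26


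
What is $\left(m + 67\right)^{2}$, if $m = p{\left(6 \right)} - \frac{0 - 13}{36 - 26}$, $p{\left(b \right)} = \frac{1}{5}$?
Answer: $\frac{18769}{4} \approx 4692.3$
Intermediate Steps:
$p{\left(b \right)} = \frac{1}{5}$
$m = \frac{3}{2}$ ($m = \frac{1}{5} - \frac{0 - 13}{36 - 26} = \frac{1}{5} - - \frac{13}{36 - 26} = \frac{1}{5} - - \frac{13}{10} = \frac{1}{5} + \frac{13}{10} = \frac{3}{2} \approx 1.5$)
$\left(m + 67\right)^{2} = \left(\frac{3}{2} + 67\right)^{2} = \left(\frac{137}{2}\right)^{2} = \frac{18769}{4}$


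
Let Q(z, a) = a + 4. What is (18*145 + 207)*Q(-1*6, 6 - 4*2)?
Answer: 5634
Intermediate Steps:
Q(z, a) = 4 + a
(18*145 + 207)*Q(-1*6, 6 - 4*2) = (18*145 + 207)*(4 + (6 - 4*2)) = (2610 + 207)*(4 + (6 - 8)) = 2817*(4 - 2) = 2817*2 = 5634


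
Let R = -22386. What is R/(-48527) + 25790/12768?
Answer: 768667889/309796368 ≈ 2.4812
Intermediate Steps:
R/(-48527) + 25790/12768 = -22386/(-48527) + 25790/12768 = -22386*(-1/48527) + 25790*(1/12768) = 22386/48527 + 12895/6384 = 768667889/309796368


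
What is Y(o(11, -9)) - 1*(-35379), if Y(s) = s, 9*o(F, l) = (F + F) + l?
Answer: 318424/9 ≈ 35380.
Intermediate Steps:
o(F, l) = l/9 + 2*F/9 (o(F, l) = ((F + F) + l)/9 = (2*F + l)/9 = (l + 2*F)/9 = l/9 + 2*F/9)
Y(o(11, -9)) - 1*(-35379) = ((1/9)*(-9) + (2/9)*11) - 1*(-35379) = (-1 + 22/9) + 35379 = 13/9 + 35379 = 318424/9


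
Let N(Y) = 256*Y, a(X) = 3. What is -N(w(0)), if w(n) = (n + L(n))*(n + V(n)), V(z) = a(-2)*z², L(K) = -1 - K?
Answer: 0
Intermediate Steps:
V(z) = 3*z²
w(n) = -n - 3*n² (w(n) = (n + (-1 - n))*(n + 3*n²) = -(n + 3*n²) = -n - 3*n²)
-N(w(0)) = -256*0*(-1 - 3*0) = -256*0*(-1 + 0) = -256*0*(-1) = -256*0 = -1*0 = 0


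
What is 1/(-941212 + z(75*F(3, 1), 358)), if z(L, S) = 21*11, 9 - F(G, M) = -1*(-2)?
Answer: -1/940981 ≈ -1.0627e-6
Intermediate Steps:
F(G, M) = 7 (F(G, M) = 9 - (-1)*(-2) = 9 - 1*2 = 9 - 2 = 7)
z(L, S) = 231
1/(-941212 + z(75*F(3, 1), 358)) = 1/(-941212 + 231) = 1/(-940981) = -1/940981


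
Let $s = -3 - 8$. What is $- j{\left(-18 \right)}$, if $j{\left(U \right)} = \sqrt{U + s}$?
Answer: $- i \sqrt{29} \approx - 5.3852 i$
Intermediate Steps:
$s = -11$ ($s = -3 - 8 = -11$)
$j{\left(U \right)} = \sqrt{-11 + U}$ ($j{\left(U \right)} = \sqrt{U - 11} = \sqrt{-11 + U}$)
$- j{\left(-18 \right)} = - \sqrt{-11 - 18} = - \sqrt{-29} = - i \sqrt{29}$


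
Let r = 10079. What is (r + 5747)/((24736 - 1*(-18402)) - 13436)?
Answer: 7913/14851 ≈ 0.53283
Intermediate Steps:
(r + 5747)/((24736 - 1*(-18402)) - 13436) = (10079 + 5747)/((24736 - 1*(-18402)) - 13436) = 15826/((24736 + 18402) - 13436) = 15826/(43138 - 13436) = 15826/29702 = 15826*(1/29702) = 7913/14851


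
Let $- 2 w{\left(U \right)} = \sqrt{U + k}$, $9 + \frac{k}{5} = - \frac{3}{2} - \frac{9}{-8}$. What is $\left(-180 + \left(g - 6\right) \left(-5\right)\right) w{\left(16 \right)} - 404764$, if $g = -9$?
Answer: $-404764 + \frac{105 i \sqrt{494}}{8} \approx -4.0476 \cdot 10^{5} + 291.72 i$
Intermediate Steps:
$k = - \frac{375}{8}$ ($k = -45 + 5 \left(- \frac{3}{2} - \frac{9}{-8}\right) = -45 + 5 \left(\left(-3\right) \frac{1}{2} - - \frac{9}{8}\right) = -45 + 5 \left(- \frac{3}{2} + \frac{9}{8}\right) = -45 + 5 \left(- \frac{3}{8}\right) = -45 - \frac{15}{8} = - \frac{375}{8} \approx -46.875$)
$w{\left(U \right)} = - \frac{\sqrt{- \frac{375}{8} + U}}{2}$ ($w{\left(U \right)} = - \frac{\sqrt{U - \frac{375}{8}}}{2} = - \frac{\sqrt{- \frac{375}{8} + U}}{2}$)
$\left(-180 + \left(g - 6\right) \left(-5\right)\right) w{\left(16 \right)} - 404764 = \left(-180 + \left(-9 - 6\right) \left(-5\right)\right) \left(- \frac{\sqrt{-750 + 16 \cdot 16}}{8}\right) - 404764 = \left(-180 - -75\right) \left(- \frac{\sqrt{-750 + 256}}{8}\right) - 404764 = \left(-180 + 75\right) \left(- \frac{\sqrt{-494}}{8}\right) - 404764 = - 105 \left(- \frac{i \sqrt{494}}{8}\right) - 404764 = \frac{105 i \sqrt{494}}{8} - 404764 = -404764 + \frac{105 i \sqrt{494}}{8}$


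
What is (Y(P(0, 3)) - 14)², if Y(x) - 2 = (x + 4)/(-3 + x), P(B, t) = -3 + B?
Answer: 5329/36 ≈ 148.03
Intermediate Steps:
Y(x) = 2 + (4 + x)/(-3 + x) (Y(x) = 2 + (x + 4)/(-3 + x) = 2 + (4 + x)/(-3 + x))
(Y(P(0, 3)) - 14)² = ((-2 + 3*(-3 + 0))/(-3 + (-3 + 0)) - 14)² = ((-2 + 3*(-3))/(-3 - 3) - 14)² = ((-2 - 9)/(-6) - 14)² = (-⅙*(-11) - 14)² = (11/6 - 14)² = (-73/6)² = 5329/36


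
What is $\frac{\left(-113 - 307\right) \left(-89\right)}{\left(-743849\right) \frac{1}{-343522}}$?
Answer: $\frac{12840852360}{743849} \approx 17263.0$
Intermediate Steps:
$\frac{\left(-113 - 307\right) \left(-89\right)}{\left(-743849\right) \frac{1}{-343522}} = \frac{\left(-420\right) \left(-89\right)}{\left(-743849\right) \left(- \frac{1}{343522}\right)} = \frac{37380}{\frac{743849}{343522}} = 37380 \cdot \frac{343522}{743849} = \frac{12840852360}{743849}$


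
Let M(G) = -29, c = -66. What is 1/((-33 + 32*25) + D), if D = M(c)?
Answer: 1/738 ≈ 0.0013550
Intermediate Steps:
D = -29
1/((-33 + 32*25) + D) = 1/((-33 + 32*25) - 29) = 1/((-33 + 800) - 29) = 1/(767 - 29) = 1/738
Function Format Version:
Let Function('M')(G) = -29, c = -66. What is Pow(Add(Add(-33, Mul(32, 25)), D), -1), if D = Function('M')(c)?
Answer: Rational(1, 738) ≈ 0.0013550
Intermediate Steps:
D = -29
Pow(Add(Add(-33, Mul(32, 25)), D), -1) = Pow(Add(Add(-33, Mul(32, 25)), -29), -1) = Pow(Add(Add(-33, 800), -29), -1) = Pow(Add(767, -29), -1) = Pow(738, -1) = Rational(1, 738)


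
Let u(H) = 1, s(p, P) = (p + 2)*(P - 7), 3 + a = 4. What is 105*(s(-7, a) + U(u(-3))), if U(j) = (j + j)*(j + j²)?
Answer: 3570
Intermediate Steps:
a = 1 (a = -3 + 4 = 1)
s(p, P) = (-7 + P)*(2 + p) (s(p, P) = (2 + p)*(-7 + P) = (-7 + P)*(2 + p))
U(j) = 2*j*(j + j²) (U(j) = (2*j)*(j + j²) = 2*j*(j + j²))
105*(s(-7, a) + U(u(-3))) = 105*((-14 - 7*(-7) + 2*1 + 1*(-7)) + 2*1²*(1 + 1)) = 105*((-14 + 49 + 2 - 7) + 2*1*2) = 105*(30 + 4) = 105*34 = 3570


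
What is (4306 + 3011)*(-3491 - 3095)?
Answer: -48189762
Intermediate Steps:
(4306 + 3011)*(-3491 - 3095) = 7317*(-6586) = -48189762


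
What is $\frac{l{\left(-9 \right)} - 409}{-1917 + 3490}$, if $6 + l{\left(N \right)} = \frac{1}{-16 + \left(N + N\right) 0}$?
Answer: $- \frac{6641}{25168} \approx -0.26387$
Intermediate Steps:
$l{\left(N \right)} = - \frac{97}{16}$ ($l{\left(N \right)} = -6 + \frac{1}{-16 + \left(N + N\right) 0} = -6 + \frac{1}{-16 + 2 N 0} = -6 + \frac{1}{-16 + 0} = -6 + \frac{1}{-16} = -6 - \frac{1}{16} = - \frac{97}{16}$)
$\frac{l{\left(-9 \right)} - 409}{-1917 + 3490} = \frac{- \frac{97}{16} - 409}{-1917 + 3490} = - \frac{6641}{16 \cdot 1573} = \left(- \frac{6641}{16}\right) \frac{1}{1573} = - \frac{6641}{25168}$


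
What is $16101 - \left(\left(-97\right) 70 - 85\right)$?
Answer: $22976$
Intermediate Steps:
$16101 - \left(\left(-97\right) 70 - 85\right) = 16101 - \left(-6790 - 85\right) = 16101 - -6875 = 16101 + 6875 = 22976$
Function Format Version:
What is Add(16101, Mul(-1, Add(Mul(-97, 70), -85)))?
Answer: 22976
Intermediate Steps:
Add(16101, Mul(-1, Add(Mul(-97, 70), -85))) = Add(16101, Mul(-1, Add(-6790, -85))) = Add(16101, Mul(-1, -6875)) = Add(16101, 6875) = 22976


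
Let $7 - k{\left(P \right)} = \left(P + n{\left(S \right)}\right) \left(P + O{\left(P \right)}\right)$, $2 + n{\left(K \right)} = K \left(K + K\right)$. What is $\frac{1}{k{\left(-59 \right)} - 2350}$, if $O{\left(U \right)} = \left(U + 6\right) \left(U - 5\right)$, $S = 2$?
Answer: $\frac{1}{174306} \approx 5.737 \cdot 10^{-6}$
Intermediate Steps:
$O{\left(U \right)} = \left(-5 + U\right) \left(6 + U\right)$ ($O{\left(U \right)} = \left(6 + U\right) \left(-5 + U\right) = \left(-5 + U\right) \left(6 + U\right)$)
$n{\left(K \right)} = -2 + 2 K^{2}$ ($n{\left(K \right)} = -2 + K \left(K + K\right) = -2 + K 2 K = -2 + 2 K^{2}$)
$k{\left(P \right)} = 7 - \left(6 + P\right) \left(-30 + P^{2} + 2 P\right)$ ($k{\left(P \right)} = 7 - \left(P - \left(2 - 2 \cdot 2^{2}\right)\right) \left(P + \left(-30 + P + P^{2}\right)\right) = 7 - \left(P + \left(-2 + 2 \cdot 4\right)\right) \left(-30 + P^{2} + 2 P\right) = 7 - \left(P + \left(-2 + 8\right)\right) \left(-30 + P^{2} + 2 P\right) = 7 - \left(P + 6\right) \left(-30 + P^{2} + 2 P\right) = 7 - \left(6 + P\right) \left(-30 + P^{2} + 2 P\right)$)
$\frac{1}{k{\left(-59 \right)} - 2350} = \frac{1}{\left(187 - \left(-59\right)^{3} - 8 \left(-59\right)^{2} + 18 \left(-59\right)\right) - 2350} = \frac{1}{\left(187 - -205379 - 27848 - 1062\right) - 2350} = \frac{1}{\left(187 + 205379 - 27848 - 1062\right) - 2350} = \frac{1}{176656 - 2350} = \frac{1}{174306}$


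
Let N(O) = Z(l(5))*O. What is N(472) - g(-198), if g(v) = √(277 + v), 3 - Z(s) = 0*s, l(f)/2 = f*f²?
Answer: 1416 - √79 ≈ 1407.1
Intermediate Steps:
l(f) = 2*f³ (l(f) = 2*(f*f²) = 2*f³)
Z(s) = 3 (Z(s) = 3 - 0*s = 3 - 1*0 = 3 + 0 = 3)
N(O) = 3*O
N(472) - g(-198) = 3*472 - √(277 - 198) = 1416 - √79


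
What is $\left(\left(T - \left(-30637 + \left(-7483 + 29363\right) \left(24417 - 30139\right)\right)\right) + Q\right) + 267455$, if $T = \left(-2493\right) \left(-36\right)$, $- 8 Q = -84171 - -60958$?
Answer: $\frac{1004704813}{8} \approx 1.2559 \cdot 10^{8}$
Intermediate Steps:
$Q = \frac{23213}{8}$ ($Q = - \frac{-84171 - -60958}{8} = - \frac{-84171 + 60958}{8} = \left(- \frac{1}{8}\right) \left(-23213\right) = \frac{23213}{8} \approx 2901.6$)
$T = 89748$
$\left(\left(T - \left(-30637 + \left(-7483 + 29363\right) \left(24417 - 30139\right)\right)\right) + Q\right) + 267455 = \left(\left(89748 - \left(-30637 + \left(-7483 + 29363\right) \left(24417 - 30139\right)\right)\right) + \frac{23213}{8}\right) + 267455 = \left(\left(89748 - \left(-30637 + 21880 \left(-5722\right)\right)\right) + \frac{23213}{8}\right) + 267455 = \left(\left(89748 + \left(30637 - -125197360\right)\right) + \frac{23213}{8}\right) + 267455 = \left(\left(89748 + \left(30637 + 125197360\right)\right) + \frac{23213}{8}\right) + 267455 = \left(\left(89748 + 125227997\right) + \frac{23213}{8}\right) + 267455 = \left(125317745 + \frac{23213}{8}\right) + 267455 = \frac{1002565173}{8} + 267455 = \frac{1004704813}{8}$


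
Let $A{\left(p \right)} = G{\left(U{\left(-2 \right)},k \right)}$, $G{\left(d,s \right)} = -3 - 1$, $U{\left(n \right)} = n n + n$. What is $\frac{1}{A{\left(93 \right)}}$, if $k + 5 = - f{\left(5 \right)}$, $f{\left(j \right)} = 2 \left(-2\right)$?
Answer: $- \frac{1}{4} \approx -0.25$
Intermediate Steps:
$f{\left(j \right)} = -4$
$U{\left(n \right)} = n + n^{2}$ ($U{\left(n \right)} = n^{2} + n = n + n^{2}$)
$k = -1$ ($k = -5 - -4 = -5 + 4 = -1$)
$G{\left(d,s \right)} = -4$ ($G{\left(d,s \right)} = -3 - 1 = -4$)
$A{\left(p \right)} = -4$
$\frac{1}{A{\left(93 \right)}} = \frac{1}{-4} = - \frac{1}{4}$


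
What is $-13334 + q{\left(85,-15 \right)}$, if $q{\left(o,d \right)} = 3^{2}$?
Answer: $-13325$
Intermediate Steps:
$q{\left(o,d \right)} = 9$
$-13334 + q{\left(85,-15 \right)} = -13334 + 9 = -13325$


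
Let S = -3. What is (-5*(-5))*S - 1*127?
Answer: -202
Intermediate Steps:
(-5*(-5))*S - 1*127 = -5*(-5)*(-3) - 1*127 = 25*(-3) - 127 = -75 - 127 = -202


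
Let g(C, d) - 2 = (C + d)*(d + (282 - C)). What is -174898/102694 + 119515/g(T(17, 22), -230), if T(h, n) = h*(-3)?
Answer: -787963474/135093957 ≈ -5.8327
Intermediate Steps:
T(h, n) = -3*h
g(C, d) = 2 + (C + d)*(282 + d - C) (g(C, d) = 2 + (C + d)*(d + (282 - C)) = 2 + (C + d)*(282 + d - C))
-174898/102694 + 119515/g(T(17, 22), -230) = -174898/102694 + 119515/(2 + (-230)² - (-3*17)² + 282*(-3*17) + 282*(-230)) = -174898*1/102694 + 119515/(2 + 52900 - 1*(-51)² + 282*(-51) - 64860) = -87449/51347 + 119515/(2 + 52900 - 1*2601 - 14382 - 64860) = -87449/51347 + 119515/(2 + 52900 - 2601 - 14382 - 64860) = -87449/51347 + 119515/(-28941) = -87449/51347 + 119515*(-1/28941) = -87449/51347 - 10865/2631 = -787963474/135093957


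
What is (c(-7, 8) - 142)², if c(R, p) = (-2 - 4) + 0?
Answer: 21904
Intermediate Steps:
c(R, p) = -6 (c(R, p) = -6 + 0 = -6)
(c(-7, 8) - 142)² = (-6 - 142)² = (-148)² = 21904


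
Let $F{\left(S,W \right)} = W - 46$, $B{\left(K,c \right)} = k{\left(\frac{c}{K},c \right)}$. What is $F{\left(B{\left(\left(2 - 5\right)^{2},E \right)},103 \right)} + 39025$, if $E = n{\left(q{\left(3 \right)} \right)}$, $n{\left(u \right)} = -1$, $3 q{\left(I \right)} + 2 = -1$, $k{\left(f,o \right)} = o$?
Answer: $39082$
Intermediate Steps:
$q{\left(I \right)} = -1$ ($q{\left(I \right)} = - \frac{2}{3} + \frac{1}{3} \left(-1\right) = - \frac{2}{3} - \frac{1}{3} = -1$)
$E = -1$
$B{\left(K,c \right)} = c$
$F{\left(S,W \right)} = -46 + W$
$F{\left(B{\left(\left(2 - 5\right)^{2},E \right)},103 \right)} + 39025 = \left(-46 + 103\right) + 39025 = 57 + 39025 = 39082$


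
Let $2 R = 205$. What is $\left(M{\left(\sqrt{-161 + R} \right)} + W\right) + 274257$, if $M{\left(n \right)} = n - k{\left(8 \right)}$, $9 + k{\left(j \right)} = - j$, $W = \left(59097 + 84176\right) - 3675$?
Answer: $413872 + \frac{3 i \sqrt{26}}{2} \approx 4.1387 \cdot 10^{5} + 7.6485 i$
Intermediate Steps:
$R = \frac{205}{2}$ ($R = \frac{1}{2} \cdot 205 = \frac{205}{2} \approx 102.5$)
$W = 139598$ ($W = 143273 - 3675 = 139598$)
$k{\left(j \right)} = -9 - j$
$M{\left(n \right)} = 17 + n$ ($M{\left(n \right)} = n - \left(-9 - 8\right) = n - -17 = n + 17 = 17 + n$)
$\left(M{\left(\sqrt{-161 + R} \right)} + W\right) + 274257 = \left(\left(17 + \sqrt{-161 + \frac{205}{2}}\right) + 139598\right) + 274257 = \left(\left(17 + \sqrt{- \frac{117}{2}}\right) + 139598\right) + 274257 = \left(\left(17 + \frac{3 i \sqrt{26}}{2}\right) + 139598\right) + 274257 = \left(139615 + \frac{3 i \sqrt{26}}{2}\right) + 274257 = 413872 + \frac{3 i \sqrt{26}}{2}$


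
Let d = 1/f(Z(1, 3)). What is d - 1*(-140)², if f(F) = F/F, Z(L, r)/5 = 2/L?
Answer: -19599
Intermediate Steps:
Z(L, r) = 10/L (Z(L, r) = 5*(2/L) = 10/L)
f(F) = 1
d = 1 (d = 1/1 = 1)
d - 1*(-140)² = 1 - 1*(-140)² = 1 - 1*19600 = 1 - 19600 = -19599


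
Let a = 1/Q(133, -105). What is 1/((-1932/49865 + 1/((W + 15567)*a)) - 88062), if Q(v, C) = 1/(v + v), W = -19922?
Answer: -2310604478/203476541067101 ≈ -1.1356e-5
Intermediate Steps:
Q(v, C) = 1/(2*v)
a = 266 (a = 1/((½)/133) = 1/((½)*(1/133)) = 1/(1/266) = 266)
1/((-1932/49865 + 1/((W + 15567)*a)) - 88062) = 1/((-1932/49865 + 1/((-19922 + 15567)*266)) - 88062) = 1/((-1932*1/49865 + (1/266)/(-4355)) - 88062) = 1/((-1932/49865 - 1/4355*1/266) - 88062) = 1/((-1932/49865 - 1/1158430) - 88062) = 1/(-89525465/2310604478 - 88062) = 1/(-203476541067101/2310604478) = -2310604478/203476541067101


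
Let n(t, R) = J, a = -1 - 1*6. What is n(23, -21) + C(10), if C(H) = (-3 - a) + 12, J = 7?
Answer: 23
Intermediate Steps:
a = -7 (a = -1 - 6 = -7)
n(t, R) = 7
C(H) = 16 (C(H) = (-3 - 1*(-7)) + 12 = (-3 + 7) + 12 = 4 + 12 = 16)
n(23, -21) + C(10) = 7 + 16 = 23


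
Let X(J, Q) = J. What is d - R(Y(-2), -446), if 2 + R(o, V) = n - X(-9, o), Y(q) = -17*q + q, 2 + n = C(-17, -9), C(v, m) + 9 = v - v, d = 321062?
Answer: 321066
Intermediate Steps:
C(v, m) = -9 (C(v, m) = -9 + (v - v) = -9 + 0 = -9)
n = -11 (n = -2 - 9 = -11)
Y(q) = -16*q
R(o, V) = -4 (R(o, V) = -2 + (-11 - 1*(-9)) = -2 + (-11 + 9) = -2 - 2 = -4)
d - R(Y(-2), -446) = 321062 - 1*(-4) = 321062 + 4 = 321066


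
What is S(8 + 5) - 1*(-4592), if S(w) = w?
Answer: 4605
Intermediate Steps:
S(8 + 5) - 1*(-4592) = (8 + 5) - 1*(-4592) = 13 + 4592 = 4605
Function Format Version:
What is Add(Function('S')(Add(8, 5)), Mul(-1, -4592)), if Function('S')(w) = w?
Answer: 4605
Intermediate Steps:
Add(Function('S')(Add(8, 5)), Mul(-1, -4592)) = Add(Add(8, 5), Mul(-1, -4592)) = Add(13, 4592) = 4605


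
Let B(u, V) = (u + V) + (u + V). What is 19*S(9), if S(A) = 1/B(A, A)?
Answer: 19/36 ≈ 0.52778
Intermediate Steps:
B(u, V) = 2*V + 2*u (B(u, V) = (V + u) + (V + u) = 2*V + 2*u)
S(A) = 1/(4*A) (S(A) = 1/(2*A + 2*A) = 1/(4*A))
19*S(9) = 19*((¼)/9) = 19*((¼)*(⅑)) = 19*(1/36) = 19/36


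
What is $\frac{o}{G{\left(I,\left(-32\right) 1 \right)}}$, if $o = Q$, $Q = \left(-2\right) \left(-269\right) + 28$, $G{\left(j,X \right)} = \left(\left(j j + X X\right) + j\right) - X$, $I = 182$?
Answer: $\frac{283}{17181} \approx 0.016472$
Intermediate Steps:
$G{\left(j,X \right)} = j + X^{2} + j^{2} - X$ ($G{\left(j,X \right)} = \left(\left(j^{2} + X^{2}\right) + j\right) - X = \left(\left(X^{2} + j^{2}\right) + j\right) - X = \left(j + X^{2} + j^{2}\right) - X = j + X^{2} + j^{2} - X$)
$Q = 566$ ($Q = 538 + 28 = 566$)
$o = 566$
$\frac{o}{G{\left(I,\left(-32\right) 1 \right)}} = \frac{566}{182 + \left(\left(-32\right) 1\right)^{2} + 182^{2} - \left(-32\right) 1} = \frac{566}{182 + \left(-32\right)^{2} + 33124 - -32} = \frac{566}{182 + 1024 + 33124 + 32} = \frac{566}{34362} = 566 \cdot \frac{1}{34362} = \frac{283}{17181}$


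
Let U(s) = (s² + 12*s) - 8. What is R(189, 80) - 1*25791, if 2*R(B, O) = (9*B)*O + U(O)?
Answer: 45925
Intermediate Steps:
U(s) = -8 + s² + 12*s
R(B, O) = -4 + O²/2 + 6*O + 9*B*O/2 (R(B, O) = ((9*B)*O + (-8 + O² + 12*O))/2 = (9*B*O + (-8 + O² + 12*O))/2 = (-8 + O² + 12*O + 9*B*O)/2 = -4 + O²/2 + 6*O + 9*B*O/2)
R(189, 80) - 1*25791 = (-4 + (½)*80² + 6*80 + (9/2)*189*80) - 1*25791 = (-4 + (½)*6400 + 480 + 68040) - 25791 = (-4 + 3200 + 480 + 68040) - 25791 = 71716 - 25791 = 45925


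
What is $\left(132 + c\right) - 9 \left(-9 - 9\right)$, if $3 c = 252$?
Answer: $378$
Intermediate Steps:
$c = 84$ ($c = \frac{1}{3} \cdot 252 = 84$)
$\left(132 + c\right) - 9 \left(-9 - 9\right) = \left(132 + 84\right) - 9 \left(-9 - 9\right) = 216 - -162 = 216 + 162 = 378$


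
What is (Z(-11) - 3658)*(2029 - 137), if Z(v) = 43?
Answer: -6839580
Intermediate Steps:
(Z(-11) - 3658)*(2029 - 137) = (43 - 3658)*(2029 - 137) = -3615*1892 = -6839580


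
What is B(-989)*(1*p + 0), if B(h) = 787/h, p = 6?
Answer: -4722/989 ≈ -4.7745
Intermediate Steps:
B(-989)*(1*p + 0) = (787/(-989))*(1*6 + 0) = (787*(-1/989))*(6 + 0) = -787/989*6 = -4722/989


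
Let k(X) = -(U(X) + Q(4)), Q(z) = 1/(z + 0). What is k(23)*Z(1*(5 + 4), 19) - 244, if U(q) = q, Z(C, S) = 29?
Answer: -3673/4 ≈ -918.25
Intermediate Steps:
Q(z) = 1/z
k(X) = -1/4 - X (k(X) = -(X + 1/4) = -(1/4 + X) = -1/4 - X)
k(23)*Z(1*(5 + 4), 19) - 244 = (-1/4 - 1*23)*29 - 244 = (-1/4 - 23)*29 - 244 = -93/4*29 - 244 = -2697/4 - 244 = -3673/4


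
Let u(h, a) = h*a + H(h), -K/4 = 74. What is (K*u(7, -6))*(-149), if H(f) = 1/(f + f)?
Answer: -12944524/7 ≈ -1.8492e+6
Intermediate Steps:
K = -296 (K = -4*74 = -296)
H(f) = 1/(2*f)
u(h, a) = 1/(2*h) + a*h (u(h, a) = h*a + 1/(2*h) = a*h + 1/(2*h) = 1/(2*h) + a*h)
(K*u(7, -6))*(-149) = -296*((½)/7 - 6*7)*(-149) = -296*((½)*(⅐) - 42)*(-149) = -296*(1/14 - 42)*(-149) = -296*(-587/14)*(-149) = (86876/7)*(-149) = -12944524/7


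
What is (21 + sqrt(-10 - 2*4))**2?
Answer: 423 + 126*I*sqrt(2) ≈ 423.0 + 178.19*I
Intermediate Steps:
(21 + sqrt(-10 - 2*4))**2 = (21 + sqrt(-10 - 8))**2 = (21 + sqrt(-18))**2 = (21 + 3*I*sqrt(2))**2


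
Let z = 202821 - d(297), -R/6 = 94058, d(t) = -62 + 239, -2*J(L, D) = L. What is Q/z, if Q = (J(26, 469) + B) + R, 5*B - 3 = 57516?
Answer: -1382143/506610 ≈ -2.7282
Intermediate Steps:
J(L, D) = -L/2
B = 57519/5 (B = ⅗ + (⅕)*57516 = ⅗ + 57516/5 = 57519/5 ≈ 11504.)
d(t) = 177
R = -564348 (R = -6*94058 = -564348)
Q = -2764286/5 (Q = (-½*26 + 57519/5) - 564348 = (-13 + 57519/5) - 564348 = 57454/5 - 564348 = -2764286/5 ≈ -5.5286e+5)
z = 202644 (z = 202821 - 1*177 = 202821 - 177 = 202644)
Q/z = -2764286/5/202644 = -2764286/5*1/202644 = -1382143/506610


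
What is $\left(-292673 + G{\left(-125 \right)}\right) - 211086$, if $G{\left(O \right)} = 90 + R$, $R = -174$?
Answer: $-503843$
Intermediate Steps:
$G{\left(O \right)} = -84$ ($G{\left(O \right)} = 90 - 174 = -84$)
$\left(-292673 + G{\left(-125 \right)}\right) - 211086 = \left(-292673 - 84\right) - 211086 = -292757 - 211086 = -503843$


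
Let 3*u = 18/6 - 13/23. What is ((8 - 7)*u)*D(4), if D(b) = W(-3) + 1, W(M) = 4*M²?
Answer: 2072/69 ≈ 30.029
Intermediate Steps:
u = 56/69 (u = (18/6 - 13/23)/3 = (18*(⅙) - 13*1/23)/3 = (3 - 13/23)/3 = (⅓)*(56/23) = 56/69 ≈ 0.81159)
D(b) = 37 (D(b) = 4*(-3)² + 1 = 4*9 + 1 = 36 + 1 = 37)
((8 - 7)*u)*D(4) = ((8 - 7)*(56/69))*37 = (1*(56/69))*37 = (56/69)*37 = 2072/69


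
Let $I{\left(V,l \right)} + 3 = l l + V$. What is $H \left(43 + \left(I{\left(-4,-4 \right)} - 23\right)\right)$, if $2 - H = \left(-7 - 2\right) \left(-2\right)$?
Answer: $-464$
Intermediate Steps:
$I{\left(V,l \right)} = -3 + V + l^{2}$ ($I{\left(V,l \right)} = -3 + \left(l l + V\right) = -3 + \left(l^{2} + V\right) = -3 + \left(V + l^{2}\right) = -3 + V + l^{2}$)
$H = -16$ ($H = 2 - \left(-7 - 2\right) \left(-2\right) = 2 - \left(-9\right) \left(-2\right) = 2 - 18 = -16$)
$H \left(43 + \left(I{\left(-4,-4 \right)} - 23\right)\right) = - 16 \left(43 - 14\right) = \left(-16\right) 29 = -464$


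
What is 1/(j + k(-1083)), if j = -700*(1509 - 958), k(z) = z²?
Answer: 1/787189 ≈ 1.2703e-6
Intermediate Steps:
j = -385700 (j = -700*551 = -385700)
1/(j + k(-1083)) = 1/(-385700 + (-1083)²) = 1/(-385700 + 1172889) = 1/787189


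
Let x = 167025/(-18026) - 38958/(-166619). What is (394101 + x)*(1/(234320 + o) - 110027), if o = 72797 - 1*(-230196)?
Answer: -34987917850810907805333075/806902837934711 ≈ -4.3361e+10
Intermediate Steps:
o = 302993 (o = 72797 + 230196 = 302993)
x = -27127281567/3003474094 (x = 167025*(-1/18026) - 38958*(-1/166619) = -167025/18026 + 38958/166619 = -27127281567/3003474094 ≈ -9.0320)
(394101 + x)*(1/(234320 + o) - 110027) = (394101 - 27127281567/3003474094)*(1/(234320 + 302993) - 110027) = 1183645016637927*(1/537313 - 110027)/3003474094 = (1183645016637927/3003474094)*(-59118937450/537313) = -34987917850810907805333075/806902837934711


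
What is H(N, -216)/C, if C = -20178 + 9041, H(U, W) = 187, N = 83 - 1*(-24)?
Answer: -187/11137 ≈ -0.016791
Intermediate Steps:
N = 107 (N = 83 + 24 = 107)
C = -11137
H(N, -216)/C = 187/(-11137) = 187*(-1/11137) = -187/11137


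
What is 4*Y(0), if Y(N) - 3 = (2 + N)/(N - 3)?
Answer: 28/3 ≈ 9.3333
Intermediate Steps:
Y(N) = 3 + (2 + N)/(-3 + N) (Y(N) = 3 + (2 + N)/(N - 3) = 3 + (2 + N)/(-3 + N))
4*Y(0) = 4*((-7 + 4*0)/(-3 + 0)) = 4*((-7 + 0)/(-3)) = 4*(-⅓*(-7)) = 4*(7/3) = 28/3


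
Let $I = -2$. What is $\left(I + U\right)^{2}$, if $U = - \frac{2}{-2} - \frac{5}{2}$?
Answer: $\frac{49}{4} \approx 12.25$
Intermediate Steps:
$U = - \frac{3}{2}$ ($U = \left(-2\right) \left(- \frac{1}{2}\right) - \frac{5}{2} = 1 - \frac{5}{2} = - \frac{3}{2} \approx -1.5$)
$\left(I + U\right)^{2} = \left(-2 - \frac{3}{2}\right)^{2} = \left(- \frac{7}{2}\right)^{2} = \frac{49}{4}$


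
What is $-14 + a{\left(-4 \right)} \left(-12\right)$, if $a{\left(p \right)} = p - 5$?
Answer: $94$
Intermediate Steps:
$a{\left(p \right)} = -5 + p$ ($a{\left(p \right)} = p - 5 = -5 + p$)
$-14 + a{\left(-4 \right)} \left(-12\right) = -14 + \left(-5 - 4\right) \left(-12\right) = -14 - -108 = -14 + 108 = 94$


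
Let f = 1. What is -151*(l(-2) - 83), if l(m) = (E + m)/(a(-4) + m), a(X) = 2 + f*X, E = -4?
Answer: 24613/2 ≈ 12307.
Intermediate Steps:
a(X) = 2 + X (a(X) = 2 + 1*X = 2 + X)
l(m) = (-4 + m)/(-2 + m) (l(m) = (-4 + m)/((2 - 4) + m) = (-4 + m)/(-2 + m))
-151*(l(-2) - 83) = -151*((-4 - 2)/(-2 - 2) - 83) = -151*(-6/(-4) - 83) = -151*(-¼*(-6) - 83) = -151*(3/2 - 83) = -151*(-163/2) = 24613/2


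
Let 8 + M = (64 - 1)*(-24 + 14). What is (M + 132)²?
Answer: 256036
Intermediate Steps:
M = -638 (M = -8 + (64 - 1)*(-24 + 14) = -8 + 63*(-10) = -8 - 630 = -638)
(M + 132)² = (-638 + 132)² = (-506)² = 256036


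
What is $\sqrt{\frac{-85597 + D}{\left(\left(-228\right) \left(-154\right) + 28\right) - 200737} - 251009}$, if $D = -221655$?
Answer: $\frac{7 i \sqrt{486068066517}}{9741} \approx 501.01 i$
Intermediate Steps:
$\sqrt{\frac{-85597 + D}{\left(\left(-228\right) \left(-154\right) + 28\right) - 200737} - 251009} = \sqrt{\frac{-85597 - 221655}{\left(\left(-228\right) \left(-154\right) + 28\right) - 200737} - 251009} = \sqrt{- \frac{307252}{\left(35112 + 28\right) - 200737} - 251009} = \sqrt{- \frac{307252}{35140 - 200737} - 251009} = \sqrt{- \frac{307252}{-165597} - 251009} = \sqrt{\left(-307252\right) \left(- \frac{1}{165597}\right) - 251009} = \sqrt{\frac{307252}{165597} - 251009} = \sqrt{- \frac{41566030121}{165597}} = \frac{7 i \sqrt{486068066517}}{9741}$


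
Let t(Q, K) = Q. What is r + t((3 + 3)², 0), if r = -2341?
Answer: -2305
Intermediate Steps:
r + t((3 + 3)², 0) = -2341 + (3 + 3)² = -2341 + 6² = -2341 + 36 = -2305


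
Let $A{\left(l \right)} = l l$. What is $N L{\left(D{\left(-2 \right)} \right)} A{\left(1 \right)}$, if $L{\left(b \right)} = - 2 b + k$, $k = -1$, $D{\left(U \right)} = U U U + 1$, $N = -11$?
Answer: $-143$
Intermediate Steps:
$A{\left(l \right)} = l^{2}$
$D{\left(U \right)} = 1 + U^{3}$ ($D{\left(U \right)} = U^{2} U + 1 = U^{3} + 1 = 1 + U^{3}$)
$L{\left(b \right)} = -1 - 2 b$ ($L{\left(b \right)} = - 2 b - 1 = -1 - 2 b$)
$N L{\left(D{\left(-2 \right)} \right)} A{\left(1 \right)} = - 11 \left(-1 - 2 \left(1 + \left(-2\right)^{3}\right)\right) 1^{2} = - 11 \left(-1 - 2 \left(1 - 8\right)\right) 1 = - 11 \left(-1 - -14\right) 1 = - 11 \left(-1 + 14\right) 1 = \left(-11\right) 13 \cdot 1 = \left(-143\right) 1 = -143$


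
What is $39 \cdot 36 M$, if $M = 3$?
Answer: $4212$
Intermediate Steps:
$39 \cdot 36 M = 39 \cdot 36 \cdot 3 = 1404 \cdot 3 = 4212$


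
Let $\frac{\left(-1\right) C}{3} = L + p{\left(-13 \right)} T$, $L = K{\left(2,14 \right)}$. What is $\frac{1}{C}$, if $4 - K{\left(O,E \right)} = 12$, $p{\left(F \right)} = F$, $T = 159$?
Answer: $\frac{1}{6225} \approx 0.00016064$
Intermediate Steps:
$K{\left(O,E \right)} = -8$ ($K{\left(O,E \right)} = 4 - 12 = -8$)
$L = -8$
$C = 6225$ ($C = - 3 \left(-8 - 2067\right) = \left(-3\right) \left(-2075\right) = 6225$)
$\frac{1}{C} = \frac{1}{6225}$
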